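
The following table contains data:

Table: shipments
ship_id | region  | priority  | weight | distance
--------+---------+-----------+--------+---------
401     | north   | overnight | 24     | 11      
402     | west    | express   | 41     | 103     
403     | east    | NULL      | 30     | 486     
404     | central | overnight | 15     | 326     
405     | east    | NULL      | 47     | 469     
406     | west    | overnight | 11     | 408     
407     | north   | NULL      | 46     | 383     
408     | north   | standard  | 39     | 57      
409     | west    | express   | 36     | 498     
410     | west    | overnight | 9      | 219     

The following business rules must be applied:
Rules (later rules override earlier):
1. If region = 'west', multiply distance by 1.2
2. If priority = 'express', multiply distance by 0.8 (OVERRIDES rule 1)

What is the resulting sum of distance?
2965.2

Step 1: Rule 2 takes priority for records with priority = 'express'
  - 2 records: 601 × 0.8 = 480.8
Step 2: Rule 1 applies to remaining records with region = 'west'
  - 2 records: 627 × 1.2 = 752.4
Step 3: Other records unchanged: 1732
Step 4: Final sum = 480.8 + 752.4 + 1732 = 2965.2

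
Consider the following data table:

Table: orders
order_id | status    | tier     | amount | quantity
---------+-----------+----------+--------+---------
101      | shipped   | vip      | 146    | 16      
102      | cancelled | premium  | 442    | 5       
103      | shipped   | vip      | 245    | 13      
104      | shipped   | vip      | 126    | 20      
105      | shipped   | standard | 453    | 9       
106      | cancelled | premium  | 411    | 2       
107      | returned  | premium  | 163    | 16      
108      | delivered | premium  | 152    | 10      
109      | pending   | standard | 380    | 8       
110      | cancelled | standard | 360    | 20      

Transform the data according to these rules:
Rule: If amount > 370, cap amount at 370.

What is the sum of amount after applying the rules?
2672

Step 1: 4 records have amount > 370
Step 2: These records originally summed to 1686
Step 3: After capping: 4 × 370 = 1480
Step 4: Unaffected records sum: 1192
Step 5: Final sum = 1480 + 1192 = 2672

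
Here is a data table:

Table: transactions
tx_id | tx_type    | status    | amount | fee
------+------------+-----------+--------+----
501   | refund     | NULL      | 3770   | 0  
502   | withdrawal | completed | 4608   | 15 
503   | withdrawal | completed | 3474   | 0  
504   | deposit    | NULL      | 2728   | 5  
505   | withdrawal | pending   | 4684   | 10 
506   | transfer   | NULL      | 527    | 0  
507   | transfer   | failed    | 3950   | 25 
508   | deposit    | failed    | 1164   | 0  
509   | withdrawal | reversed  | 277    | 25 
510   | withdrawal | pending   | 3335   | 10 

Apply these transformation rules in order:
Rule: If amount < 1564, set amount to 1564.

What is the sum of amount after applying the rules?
31241

Step 1: 3 records have amount < 1564
Step 2: These records originally summed to 1968
Step 3: After setting to minimum: 3 × 1564 = 4692
Step 4: Unaffected records sum: 26549
Step 5: Final sum = 4692 + 26549 = 31241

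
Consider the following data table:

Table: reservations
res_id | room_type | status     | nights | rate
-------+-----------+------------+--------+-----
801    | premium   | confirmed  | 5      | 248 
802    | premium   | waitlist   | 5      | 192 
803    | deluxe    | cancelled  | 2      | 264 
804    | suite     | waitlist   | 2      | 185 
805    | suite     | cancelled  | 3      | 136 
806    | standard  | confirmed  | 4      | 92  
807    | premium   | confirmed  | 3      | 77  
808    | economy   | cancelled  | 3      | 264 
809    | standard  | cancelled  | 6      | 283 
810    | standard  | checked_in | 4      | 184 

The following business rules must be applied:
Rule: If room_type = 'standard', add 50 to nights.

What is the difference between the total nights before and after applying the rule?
150

Step 1: Original sum of nights = 37
Step 2: 3 records have room_type = 'standard'
Step 3: Each affected record changes by 50
Step 4: Total change = 3 × 50 = 150
Step 5: New sum = 37 + 150 = 187
Step 6: Difference = |187 - 37| = 150
        (Sum increased by 150)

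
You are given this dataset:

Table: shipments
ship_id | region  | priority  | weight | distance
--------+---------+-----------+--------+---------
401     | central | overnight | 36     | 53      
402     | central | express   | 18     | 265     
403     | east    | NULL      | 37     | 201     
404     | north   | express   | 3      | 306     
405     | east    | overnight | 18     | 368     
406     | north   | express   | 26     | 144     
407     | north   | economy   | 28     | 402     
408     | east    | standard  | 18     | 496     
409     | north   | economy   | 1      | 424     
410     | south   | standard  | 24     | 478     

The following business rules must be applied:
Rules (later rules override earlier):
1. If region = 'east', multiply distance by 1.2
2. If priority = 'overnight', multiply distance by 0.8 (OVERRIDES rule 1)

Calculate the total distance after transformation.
3192.2

Step 1: Rule 2 takes priority for records with priority = 'overnight'
  - 2 records: 421 × 0.8 = 336.8
Step 2: Rule 1 applies to remaining records with region = 'east'
  - 2 records: 697 × 1.2 = 836.4
Step 3: Other records unchanged: 2019
Step 4: Final sum = 336.8 + 836.4 + 2019 = 3192.2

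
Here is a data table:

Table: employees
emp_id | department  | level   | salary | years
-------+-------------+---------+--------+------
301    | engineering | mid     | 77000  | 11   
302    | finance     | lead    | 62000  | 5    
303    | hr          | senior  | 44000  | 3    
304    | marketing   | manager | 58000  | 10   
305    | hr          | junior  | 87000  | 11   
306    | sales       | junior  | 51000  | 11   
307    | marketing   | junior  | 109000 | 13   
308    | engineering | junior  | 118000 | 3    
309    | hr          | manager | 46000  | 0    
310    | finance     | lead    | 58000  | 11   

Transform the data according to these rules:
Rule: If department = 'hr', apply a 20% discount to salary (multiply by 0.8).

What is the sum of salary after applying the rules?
674600.0

Step 1: Records with department = 'hr' have total salary = 177000
Step 2: Apply multiplier: 177000 × 0.8 = 141600.0
Step 3: Other records total: 533000
Step 4: Final sum = 141600.0 + 533000 = 674600.0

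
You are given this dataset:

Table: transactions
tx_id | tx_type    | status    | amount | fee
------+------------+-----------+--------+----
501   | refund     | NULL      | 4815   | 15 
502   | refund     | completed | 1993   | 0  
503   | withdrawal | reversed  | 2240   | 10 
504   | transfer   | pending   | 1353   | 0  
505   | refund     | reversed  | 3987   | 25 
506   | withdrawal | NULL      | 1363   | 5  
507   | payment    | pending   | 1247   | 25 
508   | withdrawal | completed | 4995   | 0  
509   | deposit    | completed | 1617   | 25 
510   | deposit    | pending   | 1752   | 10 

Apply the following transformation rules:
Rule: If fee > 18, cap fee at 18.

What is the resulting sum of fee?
94

Step 1: 3 records have fee > 18
Step 2: These records originally summed to 75
Step 3: After capping: 3 × 18 = 54
Step 4: Unaffected records sum: 40
Step 5: Final sum = 54 + 40 = 94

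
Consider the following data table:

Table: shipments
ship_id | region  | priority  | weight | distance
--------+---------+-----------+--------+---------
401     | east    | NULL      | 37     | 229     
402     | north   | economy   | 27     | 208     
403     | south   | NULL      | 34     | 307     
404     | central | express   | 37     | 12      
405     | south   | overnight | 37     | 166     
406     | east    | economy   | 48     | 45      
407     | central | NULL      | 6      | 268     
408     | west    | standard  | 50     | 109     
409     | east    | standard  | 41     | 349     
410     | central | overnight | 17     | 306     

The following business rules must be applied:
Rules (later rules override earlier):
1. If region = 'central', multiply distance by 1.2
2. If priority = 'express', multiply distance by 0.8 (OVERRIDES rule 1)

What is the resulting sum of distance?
2111.4

Step 1: Rule 2 takes priority for records with priority = 'express'
  - 1 records: 12 × 0.8 = 9.6
Step 2: Rule 1 applies to remaining records with region = 'central'
  - 2 records: 574 × 1.2 = 688.8
Step 3: Other records unchanged: 1413
Step 4: Final sum = 9.6 + 688.8 + 1413 = 2111.4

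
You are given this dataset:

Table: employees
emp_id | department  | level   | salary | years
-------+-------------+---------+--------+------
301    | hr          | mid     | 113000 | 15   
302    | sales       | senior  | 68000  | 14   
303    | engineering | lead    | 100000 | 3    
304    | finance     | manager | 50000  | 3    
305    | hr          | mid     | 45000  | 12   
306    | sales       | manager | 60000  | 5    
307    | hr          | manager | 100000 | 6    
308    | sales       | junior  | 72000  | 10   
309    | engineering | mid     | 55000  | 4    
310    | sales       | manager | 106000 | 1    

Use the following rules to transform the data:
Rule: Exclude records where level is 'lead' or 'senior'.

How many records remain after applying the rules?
8

Step 1: Count records to exclude
  - 1 (lead) + 1 (senior) = 2 records
Step 2: Total records: 10
Step 3: Remaining = 10 - 2 = 8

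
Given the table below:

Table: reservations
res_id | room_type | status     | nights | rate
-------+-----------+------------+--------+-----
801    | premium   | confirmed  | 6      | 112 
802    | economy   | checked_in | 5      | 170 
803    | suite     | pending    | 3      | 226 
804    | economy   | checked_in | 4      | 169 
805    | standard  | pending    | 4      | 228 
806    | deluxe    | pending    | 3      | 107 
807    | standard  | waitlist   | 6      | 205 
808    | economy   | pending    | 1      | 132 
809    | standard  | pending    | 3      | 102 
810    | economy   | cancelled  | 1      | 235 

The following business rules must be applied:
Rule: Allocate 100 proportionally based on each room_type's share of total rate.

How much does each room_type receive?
deluxe: 6.35, economy: 41.87, premium: 6.64, standard: 31.73, suite: 13.4

Step 1: Calculate total rate = 1686
Step 2: Calculate each room_type's proportion:
  deluxe: 107/1686 = 6.35% → 6.35
  economy: 706/1686 = 41.87% → 41.87
  premium: 112/1686 = 6.64% → 6.64
  standard: 535/1686 = 31.73% → 31.73
  suite: 226/1686 = 13.40% → 13.4
Step 3: Verify: sum of allocations ≈ 100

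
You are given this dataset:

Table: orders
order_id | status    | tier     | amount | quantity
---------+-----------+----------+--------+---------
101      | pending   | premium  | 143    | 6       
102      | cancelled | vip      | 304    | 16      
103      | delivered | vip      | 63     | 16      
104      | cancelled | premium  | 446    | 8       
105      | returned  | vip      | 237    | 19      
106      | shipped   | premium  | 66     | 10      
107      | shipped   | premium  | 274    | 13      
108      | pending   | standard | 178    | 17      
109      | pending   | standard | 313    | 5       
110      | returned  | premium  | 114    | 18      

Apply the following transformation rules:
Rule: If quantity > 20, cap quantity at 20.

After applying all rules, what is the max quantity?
19

Step 1: Original maximum quantity = 19
Step 2: Check cap of 20 against maximum
Step 3: No records exceed the cap (max 19 <= cap 20), so no capping applies
Step 4: Maximum after transformation = 19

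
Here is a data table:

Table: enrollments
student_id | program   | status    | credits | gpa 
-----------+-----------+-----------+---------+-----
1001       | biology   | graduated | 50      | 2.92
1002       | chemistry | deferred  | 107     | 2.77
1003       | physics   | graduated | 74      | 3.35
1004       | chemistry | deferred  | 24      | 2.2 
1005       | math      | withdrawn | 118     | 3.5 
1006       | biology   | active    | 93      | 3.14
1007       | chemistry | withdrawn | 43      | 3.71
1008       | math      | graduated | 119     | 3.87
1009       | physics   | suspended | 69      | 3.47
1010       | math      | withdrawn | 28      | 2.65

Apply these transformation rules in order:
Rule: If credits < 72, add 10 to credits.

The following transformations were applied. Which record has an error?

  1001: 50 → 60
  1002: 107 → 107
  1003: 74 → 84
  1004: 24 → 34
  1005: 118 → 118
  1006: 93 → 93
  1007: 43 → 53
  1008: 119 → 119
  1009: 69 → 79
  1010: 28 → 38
Record 1003 has an error. The correct transformed value should be 74, not 84.

Step 1: Check each record against the rule
Step 2: Record 1003 has credits = 74
Step 3: Since 74 >= 72, the bonus should not have been applied
Step 4: Correct value = 74, but claimed value = 84
Conclusion: Record 1003 has the error.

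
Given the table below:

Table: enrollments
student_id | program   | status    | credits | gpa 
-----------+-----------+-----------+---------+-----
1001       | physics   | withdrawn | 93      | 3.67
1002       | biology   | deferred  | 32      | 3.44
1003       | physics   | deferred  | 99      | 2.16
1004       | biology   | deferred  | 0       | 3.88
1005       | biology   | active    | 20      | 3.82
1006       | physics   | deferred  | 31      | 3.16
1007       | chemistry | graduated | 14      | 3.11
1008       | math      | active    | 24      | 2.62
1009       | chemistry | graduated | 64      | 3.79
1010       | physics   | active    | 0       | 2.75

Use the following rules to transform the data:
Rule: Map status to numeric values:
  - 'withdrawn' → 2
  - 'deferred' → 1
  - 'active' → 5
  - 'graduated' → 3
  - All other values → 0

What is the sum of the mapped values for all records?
27

Step 1: Apply mapping to each record
Step 2: Count by status:
  'withdrawn': 1 records × 2 = 2
  'deferred': 4 records × 1 = 4
  'active': 3 records × 5 = 15
  'graduated': 2 records × 3 = 6
Step 3: Sum all mapped values = 27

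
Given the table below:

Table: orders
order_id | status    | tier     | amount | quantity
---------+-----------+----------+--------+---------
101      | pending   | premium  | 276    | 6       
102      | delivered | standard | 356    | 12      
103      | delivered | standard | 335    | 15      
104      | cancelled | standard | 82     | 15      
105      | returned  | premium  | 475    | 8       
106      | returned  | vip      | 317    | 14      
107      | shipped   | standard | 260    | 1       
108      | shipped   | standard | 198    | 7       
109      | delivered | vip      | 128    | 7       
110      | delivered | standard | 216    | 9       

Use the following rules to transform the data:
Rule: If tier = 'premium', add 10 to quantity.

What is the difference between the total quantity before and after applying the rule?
20

Step 1: Original sum of quantity = 94
Step 2: 2 records have tier = 'premium'
Step 3: Each affected record changes by 10
Step 4: Total change = 2 × 10 = 20
Step 5: New sum = 94 + 20 = 114
Step 6: Difference = |114 - 94| = 20
        (Sum increased by 20)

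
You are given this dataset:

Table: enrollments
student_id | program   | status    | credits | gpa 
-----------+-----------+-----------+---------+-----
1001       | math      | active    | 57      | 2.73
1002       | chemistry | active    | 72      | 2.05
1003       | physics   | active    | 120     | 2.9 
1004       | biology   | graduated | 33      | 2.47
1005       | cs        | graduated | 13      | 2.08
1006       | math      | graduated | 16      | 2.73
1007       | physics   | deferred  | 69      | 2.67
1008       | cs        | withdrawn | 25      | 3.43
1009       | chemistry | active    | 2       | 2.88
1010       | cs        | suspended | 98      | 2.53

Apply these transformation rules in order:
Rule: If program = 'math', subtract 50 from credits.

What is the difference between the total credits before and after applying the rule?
100

Step 1: Original sum of credits = 505
Step 2: 2 records have program = 'math'
Step 3: Each affected record changes by -50
Step 4: Total change = 2 × -50 = -100
Step 5: New sum = 505 + -100 = 405
Step 6: Difference = |405 - 505| = 100
        (Sum decreased by 100)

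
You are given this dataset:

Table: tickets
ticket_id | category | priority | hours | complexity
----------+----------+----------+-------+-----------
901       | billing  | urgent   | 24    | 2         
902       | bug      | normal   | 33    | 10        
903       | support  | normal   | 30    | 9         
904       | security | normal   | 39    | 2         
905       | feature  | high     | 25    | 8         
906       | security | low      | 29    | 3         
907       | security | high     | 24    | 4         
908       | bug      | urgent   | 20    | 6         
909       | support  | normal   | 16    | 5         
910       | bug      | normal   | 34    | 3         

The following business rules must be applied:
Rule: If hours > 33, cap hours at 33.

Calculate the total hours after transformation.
267

Step 1: 2 records have hours > 33
Step 2: These records originally summed to 73
Step 3: After capping: 2 × 33 = 66
Step 4: Unaffected records sum: 201
Step 5: Final sum = 66 + 201 = 267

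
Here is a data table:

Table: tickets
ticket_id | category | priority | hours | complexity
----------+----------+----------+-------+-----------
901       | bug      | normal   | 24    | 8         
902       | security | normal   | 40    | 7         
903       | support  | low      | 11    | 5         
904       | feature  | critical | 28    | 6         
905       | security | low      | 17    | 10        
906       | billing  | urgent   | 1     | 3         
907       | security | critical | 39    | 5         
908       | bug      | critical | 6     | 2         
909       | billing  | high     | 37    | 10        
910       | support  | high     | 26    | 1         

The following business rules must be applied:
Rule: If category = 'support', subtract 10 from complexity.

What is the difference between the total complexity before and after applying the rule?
20

Step 1: Original sum of complexity = 57
Step 2: 2 records have category = 'support'
Step 3: Each affected record changes by -10
Step 4: Total change = 2 × -10 = -20
Step 5: New sum = 57 + -20 = 37
Step 6: Difference = |37 - 57| = 20
        (Sum decreased by 20)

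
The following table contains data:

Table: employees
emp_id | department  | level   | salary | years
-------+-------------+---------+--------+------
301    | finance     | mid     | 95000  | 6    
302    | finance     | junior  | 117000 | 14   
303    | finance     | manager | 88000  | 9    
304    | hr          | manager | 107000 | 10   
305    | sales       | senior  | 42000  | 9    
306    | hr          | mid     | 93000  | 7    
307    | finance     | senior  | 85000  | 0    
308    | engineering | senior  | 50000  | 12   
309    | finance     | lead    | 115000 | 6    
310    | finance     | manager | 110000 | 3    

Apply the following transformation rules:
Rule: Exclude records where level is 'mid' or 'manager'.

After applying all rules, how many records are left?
5

Step 1: Count records to exclude
  - 2 (mid) + 3 (manager) = 5 records
Step 2: Total records: 10
Step 3: Remaining = 10 - 5 = 5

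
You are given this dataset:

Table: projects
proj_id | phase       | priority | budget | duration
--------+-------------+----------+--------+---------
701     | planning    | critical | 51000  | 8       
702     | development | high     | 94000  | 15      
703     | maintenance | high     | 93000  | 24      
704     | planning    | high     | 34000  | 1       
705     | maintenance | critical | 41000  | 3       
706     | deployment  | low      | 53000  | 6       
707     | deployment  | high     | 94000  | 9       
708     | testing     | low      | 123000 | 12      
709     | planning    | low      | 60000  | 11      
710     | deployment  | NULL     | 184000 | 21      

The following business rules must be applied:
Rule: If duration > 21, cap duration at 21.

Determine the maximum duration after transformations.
21

Step 1: Original maximum duration = 24
Step 2: Apply cap at 21
Step 3: 1 records had duration > 21 and were capped
Step 4: Maximum after transformation = 21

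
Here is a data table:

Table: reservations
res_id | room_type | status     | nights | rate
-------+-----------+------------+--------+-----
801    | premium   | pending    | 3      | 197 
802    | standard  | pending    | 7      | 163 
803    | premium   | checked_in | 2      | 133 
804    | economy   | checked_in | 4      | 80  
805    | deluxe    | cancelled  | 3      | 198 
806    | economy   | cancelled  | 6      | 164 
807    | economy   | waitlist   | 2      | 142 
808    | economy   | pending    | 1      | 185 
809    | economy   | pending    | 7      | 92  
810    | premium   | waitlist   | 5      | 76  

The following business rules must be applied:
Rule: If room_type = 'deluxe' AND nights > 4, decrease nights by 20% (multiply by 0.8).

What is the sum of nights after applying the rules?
40

Step 1: Find records where room_type = 'deluxe' AND nights > 4
Step 2: 0 records match, summing to 0
Step 3: After multiplier: 0 × 0.8 = 0.0
Step 4: Unaffected records sum: 40
Step 5: Final sum = 0.0 + 40 = 40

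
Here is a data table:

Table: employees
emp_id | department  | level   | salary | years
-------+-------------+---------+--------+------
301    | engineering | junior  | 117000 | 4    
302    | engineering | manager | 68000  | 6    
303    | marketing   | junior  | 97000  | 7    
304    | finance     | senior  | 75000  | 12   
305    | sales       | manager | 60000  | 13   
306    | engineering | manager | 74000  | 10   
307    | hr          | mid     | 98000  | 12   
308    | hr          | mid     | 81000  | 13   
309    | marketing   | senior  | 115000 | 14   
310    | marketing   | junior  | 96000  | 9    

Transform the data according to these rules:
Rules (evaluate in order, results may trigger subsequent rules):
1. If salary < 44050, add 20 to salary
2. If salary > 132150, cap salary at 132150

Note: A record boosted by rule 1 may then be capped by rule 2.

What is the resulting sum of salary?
881000

Step 1: Apply rule 1 to records with salary < 44050
  - 0 records get bonus of 20
  - Of these, 0 records then exceed 132150 and get capped
Step 2: Apply rule 2 to records with salary > 132150
  - 0 records (original) are capped
Step 3: Calculate final sum = 881000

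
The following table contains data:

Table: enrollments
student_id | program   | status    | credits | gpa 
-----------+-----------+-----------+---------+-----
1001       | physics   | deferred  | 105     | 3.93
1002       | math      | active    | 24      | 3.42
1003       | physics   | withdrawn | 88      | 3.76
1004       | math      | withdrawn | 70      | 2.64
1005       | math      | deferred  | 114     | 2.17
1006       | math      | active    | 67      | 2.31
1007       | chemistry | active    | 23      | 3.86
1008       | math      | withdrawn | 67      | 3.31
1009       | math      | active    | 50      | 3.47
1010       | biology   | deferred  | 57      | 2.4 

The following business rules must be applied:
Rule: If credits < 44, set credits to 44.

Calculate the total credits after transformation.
706

Step 1: 2 records have credits < 44
Step 2: These records originally summed to 47
Step 3: After setting to minimum: 2 × 44 = 88
Step 4: Unaffected records sum: 618
Step 5: Final sum = 88 + 618 = 706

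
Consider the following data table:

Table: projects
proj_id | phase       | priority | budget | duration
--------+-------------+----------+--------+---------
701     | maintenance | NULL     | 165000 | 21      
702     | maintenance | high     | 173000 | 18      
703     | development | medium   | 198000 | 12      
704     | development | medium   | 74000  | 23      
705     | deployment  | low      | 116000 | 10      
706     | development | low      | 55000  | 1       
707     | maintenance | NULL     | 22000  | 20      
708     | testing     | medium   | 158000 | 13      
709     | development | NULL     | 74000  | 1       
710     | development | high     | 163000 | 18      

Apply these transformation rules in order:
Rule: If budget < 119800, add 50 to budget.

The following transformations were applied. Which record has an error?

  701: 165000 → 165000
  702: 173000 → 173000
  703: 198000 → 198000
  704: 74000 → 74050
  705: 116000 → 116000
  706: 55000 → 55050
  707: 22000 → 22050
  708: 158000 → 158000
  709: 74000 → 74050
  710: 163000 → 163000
Record 705 has an error. The correct transformed value should be 116050, not 116000.

Step 1: Check each record against the rule
Step 2: Record 705 has budget = 116000
Step 3: Since 116000 < 119800, the bonus should have been applied
Step 4: Correct value = 116050, but claimed value = 116000
Conclusion: Record 705 has the error.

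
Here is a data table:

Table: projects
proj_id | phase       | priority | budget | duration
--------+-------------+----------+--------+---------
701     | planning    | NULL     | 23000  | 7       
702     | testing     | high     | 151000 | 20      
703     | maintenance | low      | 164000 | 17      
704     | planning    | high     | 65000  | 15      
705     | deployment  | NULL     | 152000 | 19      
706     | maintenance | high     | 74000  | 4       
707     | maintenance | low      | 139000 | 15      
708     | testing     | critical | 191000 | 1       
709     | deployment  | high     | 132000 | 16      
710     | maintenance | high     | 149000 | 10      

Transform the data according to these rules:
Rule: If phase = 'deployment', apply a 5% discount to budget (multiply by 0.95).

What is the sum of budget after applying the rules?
1225800.0

Step 1: Records with phase = 'deployment' have total budget = 284000
Step 2: Apply multiplier: 284000 × 0.95 = 269800.0
Step 3: Other records total: 956000
Step 4: Final sum = 269800.0 + 956000 = 1225800.0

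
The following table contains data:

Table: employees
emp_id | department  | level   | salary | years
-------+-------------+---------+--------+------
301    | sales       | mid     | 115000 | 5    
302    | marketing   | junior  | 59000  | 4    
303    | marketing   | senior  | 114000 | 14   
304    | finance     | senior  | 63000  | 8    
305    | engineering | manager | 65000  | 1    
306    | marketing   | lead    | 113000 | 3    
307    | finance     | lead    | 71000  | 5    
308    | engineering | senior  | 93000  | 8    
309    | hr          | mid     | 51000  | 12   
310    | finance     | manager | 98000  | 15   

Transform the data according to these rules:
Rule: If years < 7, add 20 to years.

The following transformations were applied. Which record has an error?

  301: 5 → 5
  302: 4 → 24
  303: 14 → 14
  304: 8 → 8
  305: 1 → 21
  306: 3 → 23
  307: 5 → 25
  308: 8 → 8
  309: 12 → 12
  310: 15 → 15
Record 301 has an error. The correct transformed value should be 25, not 5.

Step 1: Check each record against the rule
Step 2: Record 301 has years = 5
Step 3: Since 5 < 7, the bonus should have been applied
Step 4: Correct value = 25, but claimed value = 5
Conclusion: Record 301 has the error.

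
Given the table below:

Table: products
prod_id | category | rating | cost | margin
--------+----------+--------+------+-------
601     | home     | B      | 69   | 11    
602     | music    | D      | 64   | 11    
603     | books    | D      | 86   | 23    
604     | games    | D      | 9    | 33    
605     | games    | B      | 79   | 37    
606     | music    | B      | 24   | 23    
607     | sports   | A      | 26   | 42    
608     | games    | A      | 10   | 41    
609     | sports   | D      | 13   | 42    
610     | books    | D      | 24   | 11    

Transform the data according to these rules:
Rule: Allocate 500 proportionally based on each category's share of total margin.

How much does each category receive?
books: 62.04, games: 202.55, home: 20.07, music: 62.04, sports: 153.28

Step 1: Calculate total margin = 274
Step 2: Calculate each category's proportion:
  books: 34/274 = 12.41% → 62.04
  games: 111/274 = 40.51% → 202.55
  home: 11/274 = 4.01% → 20.07
  music: 34/274 = 12.41% → 62.04
  sports: 84/274 = 30.66% → 153.28
Step 3: Verify: sum of allocations ≈ 500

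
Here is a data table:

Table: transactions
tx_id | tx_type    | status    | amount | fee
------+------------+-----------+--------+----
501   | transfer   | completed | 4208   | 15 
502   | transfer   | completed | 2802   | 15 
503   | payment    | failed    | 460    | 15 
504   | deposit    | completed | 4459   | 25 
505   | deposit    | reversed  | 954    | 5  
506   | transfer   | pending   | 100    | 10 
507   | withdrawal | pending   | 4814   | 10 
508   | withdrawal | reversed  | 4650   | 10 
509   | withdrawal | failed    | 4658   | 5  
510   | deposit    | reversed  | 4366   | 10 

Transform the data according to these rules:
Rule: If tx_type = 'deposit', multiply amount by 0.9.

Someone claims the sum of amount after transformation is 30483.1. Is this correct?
No, the correct result is 30493.1.

Step 1: Calculate the correct sum after transformation
Step 2: Apply multiplier 0.9 to records where tx_type = 'deposit'
Step 3: Correct result = 30493.1
Step 4: Claimed result = 30483.1
Step 5: 30493.1 ≠ 30483.1
Conclusion: The claimed result is incorrect. The correct answer is 30493.1.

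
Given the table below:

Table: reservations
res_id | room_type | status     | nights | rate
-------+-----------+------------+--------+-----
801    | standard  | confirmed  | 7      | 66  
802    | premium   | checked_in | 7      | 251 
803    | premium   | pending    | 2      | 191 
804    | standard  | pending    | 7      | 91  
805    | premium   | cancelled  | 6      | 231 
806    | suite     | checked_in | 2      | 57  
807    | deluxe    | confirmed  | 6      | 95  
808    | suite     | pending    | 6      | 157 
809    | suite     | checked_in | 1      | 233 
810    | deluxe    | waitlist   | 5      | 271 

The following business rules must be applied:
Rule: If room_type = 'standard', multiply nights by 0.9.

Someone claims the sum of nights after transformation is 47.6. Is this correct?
Yes, the result is correct.

Step 1: Calculate the correct sum after transformation
Step 2: Apply multiplier 0.9 to records where room_type = 'standard'
Step 3: Correct result = 47.6
Step 4: Claimed result = 47.6
Step 5: 47.6 = 47.6 ✓
Conclusion: The claimed result is correct.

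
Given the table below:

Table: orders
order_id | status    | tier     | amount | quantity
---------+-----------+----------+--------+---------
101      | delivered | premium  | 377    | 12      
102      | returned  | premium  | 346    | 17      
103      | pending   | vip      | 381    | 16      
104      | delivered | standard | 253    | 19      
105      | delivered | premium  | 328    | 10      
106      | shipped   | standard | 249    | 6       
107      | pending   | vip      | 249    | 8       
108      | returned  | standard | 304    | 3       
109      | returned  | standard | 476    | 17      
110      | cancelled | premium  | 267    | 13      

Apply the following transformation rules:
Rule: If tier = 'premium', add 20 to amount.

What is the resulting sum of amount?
3310

Step 1: Count records where tier = 'premium': 4
Step 2: Total bonus added: 4 × 20 = 80
Step 3: Original sum of amount: 3230
Step 4: Final sum = 3230 + 80 = 3310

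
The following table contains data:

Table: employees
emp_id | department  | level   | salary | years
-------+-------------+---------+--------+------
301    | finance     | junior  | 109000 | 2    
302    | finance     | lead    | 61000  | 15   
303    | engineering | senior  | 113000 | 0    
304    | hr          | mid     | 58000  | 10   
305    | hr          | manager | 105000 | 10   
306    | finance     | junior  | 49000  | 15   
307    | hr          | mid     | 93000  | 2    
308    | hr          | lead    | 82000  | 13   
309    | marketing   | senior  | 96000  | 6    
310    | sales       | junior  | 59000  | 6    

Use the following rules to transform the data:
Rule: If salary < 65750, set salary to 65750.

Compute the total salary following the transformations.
861000

Step 1: 4 records have salary < 65750
Step 2: These records originally summed to 227000
Step 3: After setting to minimum: 4 × 65750 = 263000
Step 4: Unaffected records sum: 598000
Step 5: Final sum = 263000 + 598000 = 861000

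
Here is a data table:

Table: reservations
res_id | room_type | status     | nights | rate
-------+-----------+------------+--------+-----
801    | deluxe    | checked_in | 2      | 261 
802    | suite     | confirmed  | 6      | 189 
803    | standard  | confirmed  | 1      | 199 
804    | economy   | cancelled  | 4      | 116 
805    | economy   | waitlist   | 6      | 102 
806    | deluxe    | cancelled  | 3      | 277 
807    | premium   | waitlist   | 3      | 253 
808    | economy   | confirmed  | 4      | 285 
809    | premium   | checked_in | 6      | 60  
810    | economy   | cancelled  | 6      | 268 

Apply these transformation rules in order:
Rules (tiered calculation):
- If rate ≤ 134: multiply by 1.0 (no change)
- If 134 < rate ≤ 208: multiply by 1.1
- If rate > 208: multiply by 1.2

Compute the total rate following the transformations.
2317.6

Step 1: Tier 1 (rate ≤ 134): 3 records, sum = 278 × 1.0 = 278.0
Step 2: Tier 2 (134 < rate ≤ 208): 2 records, sum = 388 × 1.1 = 426.8
Step 3: Tier 3 (rate > 208): 5 records, sum = 1344 × 1.2 = 1612.8
Step 4: Final sum = 278.0 + 426.8 + 1612.8 = 2317.6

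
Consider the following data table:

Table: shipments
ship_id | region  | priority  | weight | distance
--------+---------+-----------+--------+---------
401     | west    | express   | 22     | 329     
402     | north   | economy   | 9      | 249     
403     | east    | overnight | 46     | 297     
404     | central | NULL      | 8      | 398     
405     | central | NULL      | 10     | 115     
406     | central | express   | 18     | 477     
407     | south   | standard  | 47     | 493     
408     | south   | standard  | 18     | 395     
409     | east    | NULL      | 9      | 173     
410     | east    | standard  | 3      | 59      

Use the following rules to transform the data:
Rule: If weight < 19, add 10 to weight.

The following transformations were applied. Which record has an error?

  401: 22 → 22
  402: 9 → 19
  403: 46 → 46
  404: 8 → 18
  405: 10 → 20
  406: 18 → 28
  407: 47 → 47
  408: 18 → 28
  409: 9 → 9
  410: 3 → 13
Record 409 has an error. The correct transformed value should be 19, not 9.

Step 1: Check each record against the rule
Step 2: Record 409 has weight = 9
Step 3: Since 9 < 19, the bonus should have been applied
Step 4: Correct value = 19, but claimed value = 9
Conclusion: Record 409 has the error.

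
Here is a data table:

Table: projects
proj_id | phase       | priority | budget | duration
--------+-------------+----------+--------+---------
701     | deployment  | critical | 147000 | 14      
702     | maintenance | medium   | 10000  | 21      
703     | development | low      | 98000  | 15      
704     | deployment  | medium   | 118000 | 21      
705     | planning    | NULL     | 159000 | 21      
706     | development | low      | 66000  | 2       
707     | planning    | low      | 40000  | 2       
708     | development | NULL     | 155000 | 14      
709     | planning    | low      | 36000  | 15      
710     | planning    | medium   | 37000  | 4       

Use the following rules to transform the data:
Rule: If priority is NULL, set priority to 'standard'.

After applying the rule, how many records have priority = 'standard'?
2

Step 1: Count records where priority IS NULL
Step 2: Found 2 records with NULL priority
Step 3: These records will have priority set to 'standard'
Step 4: Records already having priority = 'standard': 0
Step 5: Answer: 2 + 0 = 2 records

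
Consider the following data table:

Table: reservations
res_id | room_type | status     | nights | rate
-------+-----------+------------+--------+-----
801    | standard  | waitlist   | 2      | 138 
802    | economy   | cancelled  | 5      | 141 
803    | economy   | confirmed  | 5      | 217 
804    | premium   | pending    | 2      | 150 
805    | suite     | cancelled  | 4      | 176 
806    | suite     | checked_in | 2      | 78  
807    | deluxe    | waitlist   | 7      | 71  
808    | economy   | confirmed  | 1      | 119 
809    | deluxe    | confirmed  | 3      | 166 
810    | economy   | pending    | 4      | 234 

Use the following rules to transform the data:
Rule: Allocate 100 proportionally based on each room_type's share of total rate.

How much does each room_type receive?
deluxe: 15.91, economy: 47.72, premium: 10.07, standard: 9.26, suite: 17.05

Step 1: Calculate total rate = 1490
Step 2: Calculate each room_type's proportion:
  deluxe: 237/1490 = 15.91% → 15.91
  economy: 711/1490 = 47.72% → 47.72
  premium: 150/1490 = 10.07% → 10.07
  standard: 138/1490 = 9.26% → 9.26
  suite: 254/1490 = 17.05% → 17.05
Step 3: Verify: sum of allocations ≈ 100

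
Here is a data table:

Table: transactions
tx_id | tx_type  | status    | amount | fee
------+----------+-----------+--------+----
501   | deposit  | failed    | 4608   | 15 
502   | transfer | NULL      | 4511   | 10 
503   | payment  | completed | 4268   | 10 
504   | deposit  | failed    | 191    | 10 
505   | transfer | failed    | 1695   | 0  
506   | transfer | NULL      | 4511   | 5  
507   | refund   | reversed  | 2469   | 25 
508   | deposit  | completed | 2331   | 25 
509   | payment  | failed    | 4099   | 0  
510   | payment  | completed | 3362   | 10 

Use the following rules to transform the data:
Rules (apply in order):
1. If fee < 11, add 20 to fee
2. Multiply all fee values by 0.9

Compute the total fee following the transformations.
225.0

Step 1: Apply Rule 1 - Add 20 to records with fee < 11
  - 7 records affected: 45 + (7 × 20) = 185
  - Unaffected records: 65
  - Sum after Rule 1: 250
Step 2: Apply Rule 2 - Multiply all by 0.9
  - 250 × 0.9 = 225.0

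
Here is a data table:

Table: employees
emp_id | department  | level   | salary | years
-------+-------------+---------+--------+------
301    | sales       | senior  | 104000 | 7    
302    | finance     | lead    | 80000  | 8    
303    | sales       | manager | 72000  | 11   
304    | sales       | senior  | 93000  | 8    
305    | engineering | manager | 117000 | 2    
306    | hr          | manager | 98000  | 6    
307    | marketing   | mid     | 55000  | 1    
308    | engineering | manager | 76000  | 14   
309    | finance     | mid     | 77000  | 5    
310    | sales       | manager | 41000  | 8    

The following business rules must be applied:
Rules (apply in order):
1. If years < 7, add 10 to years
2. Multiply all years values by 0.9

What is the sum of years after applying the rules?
99.0

Step 1: Apply Rule 1 - Add 10 to records with years < 7
  - 4 records affected: 14 + (4 × 10) = 54
  - Unaffected records: 56
  - Sum after Rule 1: 110
Step 2: Apply Rule 2 - Multiply all by 0.9
  - 110 × 0.9 = 99.0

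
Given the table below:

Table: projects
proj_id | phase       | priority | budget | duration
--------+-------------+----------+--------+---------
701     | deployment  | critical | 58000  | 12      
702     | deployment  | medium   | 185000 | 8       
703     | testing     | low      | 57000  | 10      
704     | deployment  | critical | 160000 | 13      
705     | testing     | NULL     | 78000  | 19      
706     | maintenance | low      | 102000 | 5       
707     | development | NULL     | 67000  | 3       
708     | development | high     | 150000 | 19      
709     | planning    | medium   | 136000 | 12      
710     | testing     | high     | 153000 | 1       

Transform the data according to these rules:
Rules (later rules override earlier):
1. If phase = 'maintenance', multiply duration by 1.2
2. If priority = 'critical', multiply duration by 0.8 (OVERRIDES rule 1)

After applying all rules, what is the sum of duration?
98.0

Step 1: Rule 2 takes priority for records with priority = 'critical'
  - 2 records: 25 × 0.8 = 20.0
Step 2: Rule 1 applies to remaining records with phase = 'maintenance'
  - 1 records: 5 × 1.2 = 6.0
Step 3: Other records unchanged: 72
Step 4: Final sum = 20.0 + 6.0 + 72 = 98.0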